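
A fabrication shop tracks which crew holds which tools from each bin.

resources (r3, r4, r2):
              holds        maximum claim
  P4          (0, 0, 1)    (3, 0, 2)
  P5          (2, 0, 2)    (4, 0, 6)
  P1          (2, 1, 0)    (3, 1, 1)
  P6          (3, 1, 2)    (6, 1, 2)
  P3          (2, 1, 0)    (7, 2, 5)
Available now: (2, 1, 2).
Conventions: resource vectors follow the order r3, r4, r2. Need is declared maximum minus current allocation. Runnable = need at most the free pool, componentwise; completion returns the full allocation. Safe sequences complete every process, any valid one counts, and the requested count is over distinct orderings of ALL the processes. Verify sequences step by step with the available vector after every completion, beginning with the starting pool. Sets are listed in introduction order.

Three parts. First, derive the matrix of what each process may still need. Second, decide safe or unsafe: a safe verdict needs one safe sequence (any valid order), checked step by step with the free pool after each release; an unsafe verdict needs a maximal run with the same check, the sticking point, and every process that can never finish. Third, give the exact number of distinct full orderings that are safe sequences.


(1) Need matrix, components ordered r3, r4, r2:
  P4: (3, 0, 1)
  P5: (2, 0, 4)
  P1: (1, 0, 1)
  P6: (3, 0, 0)
  P3: (5, 1, 5)
(2) SAFE. One safe sequence: P1, P6, P4, P3, P5.
Key observation: the order's first zero-slack moment is P3 ((5, 1, 5) needed, (7, 3, 5) free — a requested resource with nothing to spare).
Check, step by step:
  pool = (2, 1, 2)
  P1 needs (1, 0, 1) <= (2, 1, 2) -> finishes; pool += (2, 1, 0) = (4, 2, 2)
  P6 needs (3, 0, 0) <= (4, 2, 2) -> finishes; pool += (3, 1, 2) = (7, 3, 4)
  P4 needs (3, 0, 1) <= (7, 3, 4) -> finishes; pool += (0, 0, 1) = (7, 3, 5)
  P3 needs (5, 1, 5) <= (7, 3, 5) -> finishes; pool += (2, 1, 0) = (9, 4, 5)
  P5 needs (2, 0, 4) <= (9, 4, 5) -> finishes; pool += (2, 0, 2) = (11, 4, 7)
(3) The exact count: 6 of the possible complete orderings are safe sequences.


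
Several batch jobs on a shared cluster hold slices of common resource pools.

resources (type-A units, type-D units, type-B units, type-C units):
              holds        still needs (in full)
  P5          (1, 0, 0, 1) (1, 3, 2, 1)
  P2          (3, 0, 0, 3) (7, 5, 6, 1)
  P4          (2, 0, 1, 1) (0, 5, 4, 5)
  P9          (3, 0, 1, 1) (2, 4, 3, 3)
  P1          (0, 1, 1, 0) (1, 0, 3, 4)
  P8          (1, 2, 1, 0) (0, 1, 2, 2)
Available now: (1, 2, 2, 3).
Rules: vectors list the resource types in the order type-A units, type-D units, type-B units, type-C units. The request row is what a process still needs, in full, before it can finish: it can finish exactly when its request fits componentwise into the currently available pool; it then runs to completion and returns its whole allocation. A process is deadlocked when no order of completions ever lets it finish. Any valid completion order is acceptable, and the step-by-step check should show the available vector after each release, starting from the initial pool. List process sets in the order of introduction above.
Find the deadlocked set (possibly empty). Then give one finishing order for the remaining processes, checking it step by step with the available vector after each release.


No process is deadlocked.
Key observation: P8 can run right away; the returned allocation unlocks the remaining processes in turn.
A valid finishing order for the others: P8, P9, P5, P1, P4, P2. Check, step by step:
  pool = (1, 2, 2, 3)
  P8: need (0, 1, 2, 2) fits (1, 2, 2, 3); releases (1, 2, 1, 0), pool now (2, 4, 3, 3)
  P9: need (2, 4, 3, 3) fits (2, 4, 3, 3); releases (3, 0, 1, 1), pool now (5, 4, 4, 4)
  P5: need (1, 3, 2, 1) fits (5, 4, 4, 4); releases (1, 0, 0, 1), pool now (6, 4, 4, 5)
  P1: need (1, 0, 3, 4) fits (6, 4, 4, 5); releases (0, 1, 1, 0), pool now (6, 5, 5, 5)
  P4: need (0, 5, 4, 5) fits (6, 5, 5, 5); releases (2, 0, 1, 1), pool now (8, 5, 6, 6)
  P2: need (7, 5, 6, 1) fits (8, 5, 6, 6); releases (3, 0, 0, 3), pool now (11, 5, 6, 9)


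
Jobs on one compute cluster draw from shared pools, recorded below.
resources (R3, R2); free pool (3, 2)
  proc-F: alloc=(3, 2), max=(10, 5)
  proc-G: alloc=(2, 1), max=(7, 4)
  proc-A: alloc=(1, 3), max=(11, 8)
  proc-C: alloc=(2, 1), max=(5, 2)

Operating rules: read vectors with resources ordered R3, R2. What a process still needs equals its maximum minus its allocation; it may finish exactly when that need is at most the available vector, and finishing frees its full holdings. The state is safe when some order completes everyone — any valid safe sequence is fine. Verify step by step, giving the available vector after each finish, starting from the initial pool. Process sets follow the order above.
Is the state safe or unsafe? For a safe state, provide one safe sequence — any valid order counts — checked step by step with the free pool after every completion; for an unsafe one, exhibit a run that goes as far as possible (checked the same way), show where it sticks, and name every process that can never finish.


SAFE — a valid safe sequence is proc-C, proc-G, proc-F, proc-A.
Key observation: at proc-C the run first touches a limit — (3, 1) against (3, 2), exact on a resource it actually requests.
Verifying each step:
  pool = (3, 2)
  run proc-C (needs (3, 1), free (3, 2)); after release of (2, 1) the pool is (5, 3)
  run proc-G (needs (5, 3), free (5, 3)); after release of (2, 1) the pool is (7, 4)
  run proc-F (needs (7, 3), free (7, 4)); after release of (3, 2) the pool is (10, 6)
  run proc-A (needs (10, 5), free (10, 6)); after release of (1, 3) the pool is (11, 9)


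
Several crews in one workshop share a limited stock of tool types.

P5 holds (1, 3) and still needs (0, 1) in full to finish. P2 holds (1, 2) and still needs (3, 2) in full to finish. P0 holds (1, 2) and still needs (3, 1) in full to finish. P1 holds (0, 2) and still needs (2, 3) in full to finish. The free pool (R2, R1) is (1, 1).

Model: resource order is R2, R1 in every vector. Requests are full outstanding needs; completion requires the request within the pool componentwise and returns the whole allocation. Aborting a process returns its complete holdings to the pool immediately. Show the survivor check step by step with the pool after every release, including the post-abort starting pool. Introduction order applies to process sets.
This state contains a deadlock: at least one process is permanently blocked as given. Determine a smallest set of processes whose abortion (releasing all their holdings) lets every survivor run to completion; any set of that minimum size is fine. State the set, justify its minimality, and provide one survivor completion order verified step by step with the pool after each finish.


Minimum abort set: P0.
Key observation: P2 was stuck for good until P0 gave back (1, 2); in the order shown it finishes at step 3.
No smaller set exists: with zero aborts the deadlock remains.
Survivors finish in the order: P1, P5, P2. Verifying each step (pool after the aborts first):
  pool = (2, 3)
  P1: need (2, 3) fits (2, 3); releases (0, 2), pool now (2, 5)
  P5: need (0, 1) fits (2, 5); releases (1, 3), pool now (3, 8)
  P2: need (3, 2) fits (3, 8); releases (1, 2), pool now (4, 10)


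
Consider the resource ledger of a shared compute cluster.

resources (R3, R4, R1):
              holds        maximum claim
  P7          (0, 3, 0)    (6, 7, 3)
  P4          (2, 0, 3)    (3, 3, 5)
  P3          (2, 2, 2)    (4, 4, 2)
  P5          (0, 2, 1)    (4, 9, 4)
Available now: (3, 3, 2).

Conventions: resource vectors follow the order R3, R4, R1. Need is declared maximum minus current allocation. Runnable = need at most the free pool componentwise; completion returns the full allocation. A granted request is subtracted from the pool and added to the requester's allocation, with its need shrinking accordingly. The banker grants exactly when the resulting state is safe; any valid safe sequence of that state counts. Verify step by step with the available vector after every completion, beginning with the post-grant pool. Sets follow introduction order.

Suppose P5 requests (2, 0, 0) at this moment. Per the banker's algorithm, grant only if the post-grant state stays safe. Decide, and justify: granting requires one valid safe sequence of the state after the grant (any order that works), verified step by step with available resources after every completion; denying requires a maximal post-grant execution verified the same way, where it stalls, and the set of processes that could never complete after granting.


DENY. Granting would leave the state unsafe.
Key observation: after P4, P3 the pool peaks at (5, 5, 7), and each blocked process is short somewhere: P7 on R3; P5 on R4.
On the post-grant state, P4, P3 is a maximal run — nothing extends it. Verifying each step:
  pool = (1, 3, 2)
  run P4 (needs (1, 3, 2), free (1, 3, 2)); after release of (2, 0, 3) the pool is (3, 3, 5)
  run P3 (needs (2, 2, 0), free (3, 3, 5)); after release of (2, 2, 2) the pool is (5, 5, 7)
  blocked: P7 wants (6, 4, 3), pool (5, 5, 7) — not enough R3
  blocked: P5 wants (2, 7, 3), pool (5, 5, 7) — not enough R4
Processes that could never finish after the grant: P7 and P5.


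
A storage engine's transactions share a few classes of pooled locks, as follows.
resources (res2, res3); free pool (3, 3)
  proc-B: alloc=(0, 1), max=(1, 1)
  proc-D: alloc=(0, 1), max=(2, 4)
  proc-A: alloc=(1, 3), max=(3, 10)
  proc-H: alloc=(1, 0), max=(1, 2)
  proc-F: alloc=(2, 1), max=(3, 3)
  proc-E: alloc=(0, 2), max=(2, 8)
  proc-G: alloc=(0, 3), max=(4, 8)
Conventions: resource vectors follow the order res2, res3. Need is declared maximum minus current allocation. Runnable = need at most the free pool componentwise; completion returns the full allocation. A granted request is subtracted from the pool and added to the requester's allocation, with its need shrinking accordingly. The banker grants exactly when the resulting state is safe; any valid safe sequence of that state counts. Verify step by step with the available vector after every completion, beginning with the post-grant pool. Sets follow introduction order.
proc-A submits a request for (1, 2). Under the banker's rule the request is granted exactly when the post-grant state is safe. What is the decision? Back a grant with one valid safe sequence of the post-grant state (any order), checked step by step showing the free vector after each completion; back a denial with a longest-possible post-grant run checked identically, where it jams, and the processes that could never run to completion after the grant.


DENY — the pretend-granted state is unsafe.
Key observation: the wall is res3: completing proc-B, proc-F, proc-D, proc-H brings the pool only to (5, 4), and all the rest need more.
On the post-grant state, proc-B, proc-F, proc-D, proc-H is a maximal run — nothing extends it. Walking it through:
  pool = (2, 1)
  proc-B: need (1, 0) fits (2, 1); releases (0, 1), pool now (2, 2)
  proc-F: need (1, 2) fits (2, 2); releases (2, 1), pool now (4, 3)
  proc-D: need (2, 3) fits (4, 3); releases (0, 1), pool now (4, 4)
  proc-H: need (0, 2) fits (4, 4); releases (1, 0), pool now (5, 4)
  proc-A cannot run: need (1, 5) vs free (5, 4) (insufficient res3)
  proc-E cannot run: need (2, 6) vs free (5, 4) (insufficient res3)
  proc-G cannot run: need (4, 5) vs free (5, 4) (insufficient res3)
Had the request been granted, proc-A, proc-E and proc-G could never finish.


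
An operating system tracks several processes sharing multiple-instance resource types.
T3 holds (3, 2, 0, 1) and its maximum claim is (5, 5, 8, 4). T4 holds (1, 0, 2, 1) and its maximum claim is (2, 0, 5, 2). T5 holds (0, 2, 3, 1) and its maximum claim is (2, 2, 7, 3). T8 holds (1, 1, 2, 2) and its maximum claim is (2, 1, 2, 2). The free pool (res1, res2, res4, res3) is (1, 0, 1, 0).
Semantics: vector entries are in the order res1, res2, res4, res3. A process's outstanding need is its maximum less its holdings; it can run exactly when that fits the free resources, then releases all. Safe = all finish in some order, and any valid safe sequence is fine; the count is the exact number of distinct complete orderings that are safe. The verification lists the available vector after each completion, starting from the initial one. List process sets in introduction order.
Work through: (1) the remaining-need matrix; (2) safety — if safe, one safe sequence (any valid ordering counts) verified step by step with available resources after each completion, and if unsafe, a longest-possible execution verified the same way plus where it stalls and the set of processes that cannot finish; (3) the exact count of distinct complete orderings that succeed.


(1) Outstanding need per process (order res1, res2, res4, res3):
  T3: (2, 3, 8, 3)
  T4: (1, 0, 3, 1)
  T5: (2, 0, 4, 2)
  T8: (1, 0, 0, 0)
(2) SAFE — a valid safe sequence is T8, T4, T5, T3.
Key observation: the order's first zero-slack moment is T8 ((1, 0, 0, 0) needed, (1, 0, 1, 0) free — a requested resource with nothing to spare).
Check, step by step:
  pool = (1, 0, 1, 0)
  T8 needs (1, 0, 0, 0) <= (1, 0, 1, 0) -> finishes; pool += (1, 1, 2, 2) = (2, 1, 3, 2)
  T4 needs (1, 0, 3, 1) <= (2, 1, 3, 2) -> finishes; pool += (1, 0, 2, 1) = (3, 1, 5, 3)
  T5 needs (2, 0, 4, 2) <= (3, 1, 5, 3) -> finishes; pool += (0, 2, 3, 1) = (3, 3, 8, 4)
  T3 needs (2, 3, 8, 3) <= (3, 3, 8, 4) -> finishes; pool += (3, 2, 0, 1) = (6, 5, 8, 5)
(3) Precisely 1 of the possible complete orderings is a safe sequence.


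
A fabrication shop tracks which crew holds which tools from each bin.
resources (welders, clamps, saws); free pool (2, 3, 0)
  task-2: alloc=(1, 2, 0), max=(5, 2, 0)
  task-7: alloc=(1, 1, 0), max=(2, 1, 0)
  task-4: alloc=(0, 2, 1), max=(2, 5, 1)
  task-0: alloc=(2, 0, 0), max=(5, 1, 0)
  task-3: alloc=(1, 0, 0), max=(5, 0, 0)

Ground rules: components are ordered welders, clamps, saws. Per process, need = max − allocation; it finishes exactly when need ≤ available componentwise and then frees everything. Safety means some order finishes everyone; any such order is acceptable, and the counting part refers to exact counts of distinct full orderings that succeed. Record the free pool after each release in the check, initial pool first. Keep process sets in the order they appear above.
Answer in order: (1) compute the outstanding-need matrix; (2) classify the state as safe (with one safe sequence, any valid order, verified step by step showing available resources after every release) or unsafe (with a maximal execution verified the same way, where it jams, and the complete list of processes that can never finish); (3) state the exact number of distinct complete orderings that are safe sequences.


(1) Outstanding need per process (order welders, clamps, saws):
  task-2: (4, 0, 0)
  task-7: (1, 0, 0)
  task-4: (2, 3, 0)
  task-0: (3, 1, 0)
  task-3: (4, 0, 0)
(2) The state is SAFE; one workable sequence: task-7, task-0, task-4, task-2, task-3.
Key observation: at task-0 the run first touches a limit — (3, 1, 0) against (3, 4, 0), exact on a resource it actually requests.
Walking it through:
  pool = (2, 3, 0)
  task-7: need (1, 0, 0) fits (2, 3, 0); releases (1, 1, 0), pool now (3, 4, 0)
  task-0: need (3, 1, 0) fits (3, 4, 0); releases (2, 0, 0), pool now (5, 4, 0)
  task-4: need (2, 3, 0) fits (5, 4, 0); releases (0, 2, 1), pool now (5, 6, 1)
  task-2: need (4, 0, 0) fits (5, 6, 1); releases (1, 2, 0), pool now (6, 8, 1)
  task-3: need (4, 0, 0) fits (6, 8, 1); releases (1, 0, 0), pool now (7, 8, 1)
(3) Precisely 10 of the possible complete orderings are safe sequences.


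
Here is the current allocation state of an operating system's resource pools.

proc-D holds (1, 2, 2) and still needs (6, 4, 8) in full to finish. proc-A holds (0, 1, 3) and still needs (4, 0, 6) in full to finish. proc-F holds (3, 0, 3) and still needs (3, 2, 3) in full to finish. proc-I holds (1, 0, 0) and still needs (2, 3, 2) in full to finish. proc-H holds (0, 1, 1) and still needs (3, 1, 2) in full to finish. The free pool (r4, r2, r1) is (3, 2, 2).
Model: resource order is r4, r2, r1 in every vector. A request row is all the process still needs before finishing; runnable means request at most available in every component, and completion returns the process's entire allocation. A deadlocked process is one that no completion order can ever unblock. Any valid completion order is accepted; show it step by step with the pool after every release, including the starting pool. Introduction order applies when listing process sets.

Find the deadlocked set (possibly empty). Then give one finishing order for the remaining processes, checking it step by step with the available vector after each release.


Nothing here is deadlocked.
Key observation: proc-H can run right away; the returned allocation unlocks the remaining processes in turn.
A valid finishing order for the others: proc-H, proc-F, proc-A, proc-D, proc-I. Step-by-step check:
  pool = (3, 2, 2)
  proc-H: need (3, 1, 2) fits (3, 2, 2); releases (0, 1, 1), pool now (3, 3, 3)
  proc-F: need (3, 2, 3) fits (3, 3, 3); releases (3, 0, 3), pool now (6, 3, 6)
  proc-A: need (4, 0, 6) fits (6, 3, 6); releases (0, 1, 3), pool now (6, 4, 9)
  proc-D: need (6, 4, 8) fits (6, 4, 9); releases (1, 2, 2), pool now (7, 6, 11)
  proc-I: need (2, 3, 2) fits (7, 6, 11); releases (1, 0, 0), pool now (8, 6, 11)


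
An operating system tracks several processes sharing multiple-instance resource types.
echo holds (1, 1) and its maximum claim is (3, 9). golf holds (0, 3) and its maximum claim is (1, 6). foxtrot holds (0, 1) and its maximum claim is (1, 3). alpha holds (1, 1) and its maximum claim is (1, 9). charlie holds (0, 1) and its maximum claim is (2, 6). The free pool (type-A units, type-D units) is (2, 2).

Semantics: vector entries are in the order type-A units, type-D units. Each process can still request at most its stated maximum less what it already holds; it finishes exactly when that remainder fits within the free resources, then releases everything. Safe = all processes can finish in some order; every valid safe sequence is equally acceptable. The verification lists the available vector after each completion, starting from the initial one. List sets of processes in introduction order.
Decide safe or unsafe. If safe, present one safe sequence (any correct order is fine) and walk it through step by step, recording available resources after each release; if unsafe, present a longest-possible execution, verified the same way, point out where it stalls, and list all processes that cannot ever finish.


The state is UNSAFE.
Key observation: foxtrot, golf, charlie can finish, but then (2, 7) is all there is, and the blocked group's type-D units demands exceed it.
The run foxtrot, golf, charlie cannot be extended any further. Check, step by step:
  pool = (2, 2)
  run foxtrot (needs (1, 2), free (2, 2)); after release of (0, 1) the pool is (2, 3)
  run golf (needs (1, 3), free (2, 3)); after release of (0, 3) the pool is (2, 6)
  run charlie (needs (2, 5), free (2, 6)); after release of (0, 1) the pool is (2, 7)
  blocked: echo wants (2, 8), pool (2, 7) — not enough type-D units
  blocked: alpha wants (0, 8), pool (2, 7) — not enough type-D units
Processes that can never finish: echo and alpha.


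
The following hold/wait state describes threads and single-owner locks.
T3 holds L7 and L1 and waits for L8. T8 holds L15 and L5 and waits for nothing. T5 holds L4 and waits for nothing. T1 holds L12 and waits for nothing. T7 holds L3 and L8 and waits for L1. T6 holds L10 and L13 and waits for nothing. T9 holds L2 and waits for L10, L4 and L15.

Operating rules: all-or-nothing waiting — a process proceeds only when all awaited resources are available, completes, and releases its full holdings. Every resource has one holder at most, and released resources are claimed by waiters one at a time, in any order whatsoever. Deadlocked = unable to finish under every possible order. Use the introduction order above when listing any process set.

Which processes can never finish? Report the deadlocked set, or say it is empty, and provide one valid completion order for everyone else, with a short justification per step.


The deadlocked set is T3 and T7.
Key observation: the cycle T3 -> T7 -> T3 can never break — each member waits on the next; no other process is dragged down with it.
A valid finishing order for the others: T8, T5, T6, T1, T9.
Walking it through:
  T8: no waits; runs immediately, freeing L15 and L5
  T5: no waits; runs immediately, freeing L4
  T6: no waits; runs immediately, freeing L10 and L13
  T1: no waits; runs immediately, freeing L12
  run T9 (all its waits — L10, L4 and L15 — are resolved); releases L2


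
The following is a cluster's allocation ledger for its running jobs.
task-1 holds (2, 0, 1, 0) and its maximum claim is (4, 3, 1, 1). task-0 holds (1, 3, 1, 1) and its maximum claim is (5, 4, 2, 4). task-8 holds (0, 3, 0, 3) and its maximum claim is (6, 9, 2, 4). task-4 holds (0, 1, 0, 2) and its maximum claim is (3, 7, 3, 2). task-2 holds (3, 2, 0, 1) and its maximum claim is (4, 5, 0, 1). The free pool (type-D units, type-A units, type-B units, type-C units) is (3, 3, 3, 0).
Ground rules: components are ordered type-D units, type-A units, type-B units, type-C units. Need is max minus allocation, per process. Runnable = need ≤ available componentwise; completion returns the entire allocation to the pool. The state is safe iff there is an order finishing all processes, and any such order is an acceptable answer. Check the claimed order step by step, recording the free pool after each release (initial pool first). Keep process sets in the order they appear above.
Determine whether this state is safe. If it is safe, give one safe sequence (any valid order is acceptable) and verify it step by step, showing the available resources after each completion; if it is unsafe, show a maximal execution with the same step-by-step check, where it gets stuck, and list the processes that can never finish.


The state is UNSAFE.
Key observation: after task-2, task-1 the pool peaks at (8, 5, 4, 1), and each blocked process is short somewhere: task-0 on type-C units; task-8 on type-A units; task-4 on type-A units.
A maximal execution: task-2, task-1 — then nothing else fits. Check, step by step:
  pool = (3, 3, 3, 0)
  task-2 needs (1, 3, 0, 0) <= (3, 3, 3, 0) -> finishes; pool += (3, 2, 0, 1) = (6, 5, 3, 1)
  task-1 needs (2, 3, 0, 1) <= (6, 5, 3, 1) -> finishes; pool += (2, 0, 1, 0) = (8, 5, 4, 1)
  blocked: task-0 wants (4, 1, 1, 3), pool (8, 5, 4, 1) — not enough type-C units
  blocked: task-8 wants (6, 6, 2, 1), pool (8, 5, 4, 1) — not enough type-A units
  blocked: task-4 wants (3, 6, 3, 0), pool (8, 5, 4, 1) — not enough type-A units
Never able to finish: task-0, task-8 and task-4.


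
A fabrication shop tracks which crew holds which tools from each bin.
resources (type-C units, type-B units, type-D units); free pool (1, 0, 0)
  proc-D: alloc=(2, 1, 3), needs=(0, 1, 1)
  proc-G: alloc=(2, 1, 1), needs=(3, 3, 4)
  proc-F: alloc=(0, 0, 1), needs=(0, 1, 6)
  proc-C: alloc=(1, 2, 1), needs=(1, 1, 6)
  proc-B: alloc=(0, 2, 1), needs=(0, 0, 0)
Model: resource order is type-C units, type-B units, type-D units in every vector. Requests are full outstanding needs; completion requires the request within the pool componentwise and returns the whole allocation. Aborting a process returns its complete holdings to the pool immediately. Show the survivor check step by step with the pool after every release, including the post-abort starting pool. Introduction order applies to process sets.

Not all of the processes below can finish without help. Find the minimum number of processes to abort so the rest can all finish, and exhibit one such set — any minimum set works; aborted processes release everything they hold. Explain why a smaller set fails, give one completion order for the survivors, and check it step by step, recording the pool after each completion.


The answer: abort proc-F.
Key observation: proc-C could never have finished before the abort; with (0, 0, 1) returned by proc-F, it fits at step 4.
Minimality: the empty abort set fails — the state is deadlocked as it stands.
One survivor order: proc-B, proc-D, proc-G, proc-C. Verifying each step (post-abort pool first):
  pool = (1, 0, 1)
  proc-B: need (0, 0, 0) fits (1, 0, 1); releases (0, 2, 1), pool now (1, 2, 2)
  proc-D: need (0, 1, 1) fits (1, 2, 2); releases (2, 1, 3), pool now (3, 3, 5)
  proc-G: need (3, 3, 4) fits (3, 3, 5); releases (2, 1, 1), pool now (5, 4, 6)
  proc-C: need (1, 1, 6) fits (5, 4, 6); releases (1, 2, 1), pool now (6, 6, 7)


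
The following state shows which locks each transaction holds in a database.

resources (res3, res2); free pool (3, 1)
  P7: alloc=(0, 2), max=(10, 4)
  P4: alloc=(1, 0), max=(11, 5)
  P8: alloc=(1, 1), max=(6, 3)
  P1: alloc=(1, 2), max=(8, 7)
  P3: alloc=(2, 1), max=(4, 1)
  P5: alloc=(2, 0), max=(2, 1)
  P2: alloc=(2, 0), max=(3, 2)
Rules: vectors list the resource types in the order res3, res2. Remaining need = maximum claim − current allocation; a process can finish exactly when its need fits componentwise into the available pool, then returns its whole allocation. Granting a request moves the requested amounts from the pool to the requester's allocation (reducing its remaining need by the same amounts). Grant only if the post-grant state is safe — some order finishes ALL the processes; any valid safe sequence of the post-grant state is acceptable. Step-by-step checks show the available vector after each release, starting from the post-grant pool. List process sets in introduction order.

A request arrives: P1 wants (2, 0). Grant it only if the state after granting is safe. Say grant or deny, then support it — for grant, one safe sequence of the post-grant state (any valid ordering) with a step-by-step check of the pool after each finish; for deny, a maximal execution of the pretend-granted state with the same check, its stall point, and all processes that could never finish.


DENY. Granting would leave the state unsafe.
Key observation: after P5, P3, P8, P2 the pool peaks at (8, 3), and each blocked process is short somewhere: P7 on res3; P4 on res3, res2; P1 on res2.
Pretend the grant happened; the run P5, P3, P8, P2 goes as far as possible. Check, step by step:
  pool = (1, 1)
  P5: need (0, 1) fits (1, 1); releases (2, 0), pool now (3, 1)
  P3: need (2, 0) fits (3, 1); releases (2, 1), pool now (5, 2)
  P8: need (5, 2) fits (5, 2); releases (1, 1), pool now (6, 3)
  P2: need (1, 2) fits (6, 3); releases (2, 0), pool now (8, 3)
  P7 still needs (10, 2) but only (8, 3) is free — short on res3
  P4 still needs (10, 5) but only (8, 3) is free — short on res3 and res2
  P1 still needs (5, 5) but only (8, 3) is free — short on res2
Had the request been granted, P7, P4 and P1 could never finish.


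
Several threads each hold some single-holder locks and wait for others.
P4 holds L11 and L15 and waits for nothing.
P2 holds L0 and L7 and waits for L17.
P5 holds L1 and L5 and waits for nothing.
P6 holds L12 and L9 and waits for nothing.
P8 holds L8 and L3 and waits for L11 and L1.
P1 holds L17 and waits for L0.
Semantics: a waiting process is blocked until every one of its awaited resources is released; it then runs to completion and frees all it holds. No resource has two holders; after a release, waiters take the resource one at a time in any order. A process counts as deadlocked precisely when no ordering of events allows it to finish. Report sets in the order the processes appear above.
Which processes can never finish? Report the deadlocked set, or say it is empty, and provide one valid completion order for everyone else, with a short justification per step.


Deadlocked: P2 and P1.
Key observation: the cycle P2 -> P1 -> P2 can never break — each member waits on the next; no other process is dragged down with it.
A valid finishing order for the others: P4, P5, P8, P6.
Verifying each step:
  run P4 (it waits on nothing); releases L11 and L15
  run P5 (it waits on nothing); releases L1 and L5
  run P8 (all its waits — L11 and L1 — are resolved); releases L8 and L3
  run P6 (it waits on nothing); releases L12 and L9


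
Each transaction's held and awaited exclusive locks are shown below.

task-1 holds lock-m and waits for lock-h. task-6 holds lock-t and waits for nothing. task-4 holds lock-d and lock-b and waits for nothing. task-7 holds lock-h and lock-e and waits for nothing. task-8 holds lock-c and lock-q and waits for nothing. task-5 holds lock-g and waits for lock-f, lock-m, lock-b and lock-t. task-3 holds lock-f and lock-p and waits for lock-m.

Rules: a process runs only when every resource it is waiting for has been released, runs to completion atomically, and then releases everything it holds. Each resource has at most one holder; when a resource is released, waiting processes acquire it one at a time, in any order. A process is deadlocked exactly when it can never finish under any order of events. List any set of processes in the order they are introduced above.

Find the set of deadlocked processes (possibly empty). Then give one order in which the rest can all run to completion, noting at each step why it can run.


No process is deadlocked.
Key observation: all waits point, directly or indirectly, at processes that can finish, so nothing is permanently blocked.
One completion order for the rest: task-7, task-6, task-1, task-8, task-4, task-3, task-5.
Step-by-step check:
  task-7 waits on nothing -> runs at once and releases lock-h and lock-e
  task-6 waits on nothing -> runs at once and releases lock-t
  task-1: everything it awaited (lock-h) is free; runs, freeing lock-m
  task-8 waits on nothing -> runs at once and releases lock-c and lock-q
  task-4 waits on nothing -> runs at once and releases lock-d and lock-b
  task-3: everything it awaited (lock-m) is free; runs, freeing lock-f and lock-p
  task-5: everything it awaited (lock-f, lock-m, lock-b and lock-t) is free; runs, freeing lock-g


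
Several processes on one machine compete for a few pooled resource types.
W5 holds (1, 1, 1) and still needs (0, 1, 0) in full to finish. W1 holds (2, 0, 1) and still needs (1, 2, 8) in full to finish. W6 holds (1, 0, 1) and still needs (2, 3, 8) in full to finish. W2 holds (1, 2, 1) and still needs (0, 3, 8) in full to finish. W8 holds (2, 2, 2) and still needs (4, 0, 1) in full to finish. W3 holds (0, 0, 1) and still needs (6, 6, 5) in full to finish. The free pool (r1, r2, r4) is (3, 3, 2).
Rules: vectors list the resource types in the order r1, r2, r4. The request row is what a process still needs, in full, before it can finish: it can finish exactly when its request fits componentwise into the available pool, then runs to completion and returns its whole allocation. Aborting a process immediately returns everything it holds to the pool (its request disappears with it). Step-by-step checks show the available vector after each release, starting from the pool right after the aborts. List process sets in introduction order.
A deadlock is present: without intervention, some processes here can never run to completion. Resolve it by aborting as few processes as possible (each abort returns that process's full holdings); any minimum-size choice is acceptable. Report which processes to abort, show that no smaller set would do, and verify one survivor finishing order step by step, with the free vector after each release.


The answer: abort W1 and W2.
Key observation: W6 had no path to completion before; after the abort of W1 and W2 ((3, 2, 2) returned), step 4 is where it fits.
Why nothing smaller works — every single abort fails: W5 alone leaves W1 blocked (short on r4); W1 alone leaves W6 blocked (short on r4); W6 alone leaves W1 blocked (short on r4); W2 alone leaves W1 blocked (short on r4); W8 alone leaves W1 blocked (short on r4); W3 alone leaves W1 blocked (short on r4).
Survivors finish in the order: W8, W5, W3, W6. Check, step by step (pool after the aborts first):
  pool = (6, 5, 4)
  W8 needs (4, 0, 1) <= (6, 5, 4) -> finishes; pool += (2, 2, 2) = (8, 7, 6)
  W5 needs (0, 1, 0) <= (8, 7, 6) -> finishes; pool += (1, 1, 1) = (9, 8, 7)
  W3 needs (6, 6, 5) <= (9, 8, 7) -> finishes; pool += (0, 0, 1) = (9, 8, 8)
  W6 needs (2, 3, 8) <= (9, 8, 8) -> finishes; pool += (1, 0, 1) = (10, 8, 9)


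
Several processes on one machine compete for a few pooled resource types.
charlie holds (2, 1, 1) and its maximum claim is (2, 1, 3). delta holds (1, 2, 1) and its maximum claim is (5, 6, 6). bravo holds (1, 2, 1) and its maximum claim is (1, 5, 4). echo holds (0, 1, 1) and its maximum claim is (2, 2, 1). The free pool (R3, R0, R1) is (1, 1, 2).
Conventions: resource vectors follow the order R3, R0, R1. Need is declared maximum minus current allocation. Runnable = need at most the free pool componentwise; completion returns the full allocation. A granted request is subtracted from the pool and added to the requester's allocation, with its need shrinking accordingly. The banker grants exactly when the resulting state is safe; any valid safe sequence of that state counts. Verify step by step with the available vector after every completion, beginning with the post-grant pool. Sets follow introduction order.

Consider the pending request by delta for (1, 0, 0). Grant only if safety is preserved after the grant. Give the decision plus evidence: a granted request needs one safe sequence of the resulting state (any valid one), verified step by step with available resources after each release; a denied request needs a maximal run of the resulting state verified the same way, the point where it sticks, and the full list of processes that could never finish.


GRANT: granting preserves safety; a valid post-grant sequence is charlie, echo, bravo, delta.
Key observation: even at the reduced pool (0, 1, 2), charlie fits immediately, so safety survives the grant.
Check on the post-grant state, step by step:
  pool = (0, 1, 2)
  charlie: need (0, 0, 2) fits (0, 1, 2); releases (2, 1, 1), pool now (2, 2, 3)
  echo: need (2, 1, 0) fits (2, 2, 3); releases (0, 1, 1), pool now (2, 3, 4)
  bravo: need (0, 3, 3) fits (2, 3, 4); releases (1, 2, 1), pool now (3, 5, 5)
  delta: need (3, 4, 5) fits (3, 5, 5); releases (2, 2, 1), pool now (5, 7, 6)


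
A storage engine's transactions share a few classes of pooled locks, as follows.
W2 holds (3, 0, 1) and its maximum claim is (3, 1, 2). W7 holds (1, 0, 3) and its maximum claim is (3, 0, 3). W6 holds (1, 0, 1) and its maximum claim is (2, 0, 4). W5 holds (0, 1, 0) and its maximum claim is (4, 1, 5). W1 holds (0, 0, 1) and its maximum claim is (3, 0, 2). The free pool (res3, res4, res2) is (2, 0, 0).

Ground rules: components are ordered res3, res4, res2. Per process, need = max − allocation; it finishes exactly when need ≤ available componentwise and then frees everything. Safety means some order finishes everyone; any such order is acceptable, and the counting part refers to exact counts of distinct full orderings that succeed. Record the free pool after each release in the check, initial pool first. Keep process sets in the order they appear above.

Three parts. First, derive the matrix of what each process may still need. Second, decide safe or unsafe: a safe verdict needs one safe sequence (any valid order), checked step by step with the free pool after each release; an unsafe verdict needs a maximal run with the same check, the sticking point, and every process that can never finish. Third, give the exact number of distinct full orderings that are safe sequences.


(1) Outstanding need per process (order res3, res4, res2):
  W2: (0, 1, 1)
  W7: (2, 0, 0)
  W6: (1, 0, 3)
  W5: (4, 0, 5)
  W1: (3, 0, 1)
(2) The state is SAFE; one workable sequence: W7, W1, W6, W5, W2.
Key observation: the order's first zero-slack moment is W7 ((2, 0, 0) needed, (2, 0, 0) free — a requested resource with nothing to spare).
Verifying each step:
  pool = (2, 0, 0)
  run W7 (needs (2, 0, 0), free (2, 0, 0)); after release of (1, 0, 3) the pool is (3, 0, 3)
  run W1 (needs (3, 0, 1), free (3, 0, 3)); after release of (0, 0, 1) the pool is (3, 0, 4)
  run W6 (needs (1, 0, 3), free (3, 0, 4)); after release of (1, 0, 1) the pool is (4, 0, 5)
  run W5 (needs (4, 0, 5), free (4, 0, 5)); after release of (0, 1, 0) the pool is (4, 1, 5)
  run W2 (needs (0, 1, 1), free (4, 1, 5)); after release of (3, 0, 1) the pool is (7, 1, 6)
(3) Precisely 2 of the possible complete orderings are safe sequences.


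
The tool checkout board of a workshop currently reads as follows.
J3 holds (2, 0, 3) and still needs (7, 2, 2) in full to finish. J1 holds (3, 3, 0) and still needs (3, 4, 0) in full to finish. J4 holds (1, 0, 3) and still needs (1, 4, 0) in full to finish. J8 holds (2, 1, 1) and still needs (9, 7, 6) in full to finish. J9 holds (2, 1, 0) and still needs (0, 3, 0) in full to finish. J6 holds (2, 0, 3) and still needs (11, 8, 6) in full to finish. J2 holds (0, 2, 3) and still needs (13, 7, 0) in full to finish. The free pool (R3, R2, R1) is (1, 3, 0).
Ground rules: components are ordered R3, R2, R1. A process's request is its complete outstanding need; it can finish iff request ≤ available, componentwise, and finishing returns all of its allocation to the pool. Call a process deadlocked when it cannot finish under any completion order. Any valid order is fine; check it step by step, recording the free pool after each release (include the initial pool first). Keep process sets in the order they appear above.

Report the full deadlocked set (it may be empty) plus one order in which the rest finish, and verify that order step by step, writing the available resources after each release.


Nothing here is deadlocked.
Key observation: J9 leads a chain of completions in which each release enables another process.
A valid finishing order for the others: J9, J4, J1, J3, J8, J6, J2. Check, step by step:
  pool = (1, 3, 0)
  J9: need (0, 3, 0) fits (1, 3, 0); releases (2, 1, 0), pool now (3, 4, 0)
  J4: need (1, 4, 0) fits (3, 4, 0); releases (1, 0, 3), pool now (4, 4, 3)
  J1: need (3, 4, 0) fits (4, 4, 3); releases (3, 3, 0), pool now (7, 7, 3)
  J3: need (7, 2, 2) fits (7, 7, 3); releases (2, 0, 3), pool now (9, 7, 6)
  J8: need (9, 7, 6) fits (9, 7, 6); releases (2, 1, 1), pool now (11, 8, 7)
  J6: need (11, 8, 6) fits (11, 8, 7); releases (2, 0, 3), pool now (13, 8, 10)
  J2: need (13, 7, 0) fits (13, 8, 10); releases (0, 2, 3), pool now (13, 10, 13)


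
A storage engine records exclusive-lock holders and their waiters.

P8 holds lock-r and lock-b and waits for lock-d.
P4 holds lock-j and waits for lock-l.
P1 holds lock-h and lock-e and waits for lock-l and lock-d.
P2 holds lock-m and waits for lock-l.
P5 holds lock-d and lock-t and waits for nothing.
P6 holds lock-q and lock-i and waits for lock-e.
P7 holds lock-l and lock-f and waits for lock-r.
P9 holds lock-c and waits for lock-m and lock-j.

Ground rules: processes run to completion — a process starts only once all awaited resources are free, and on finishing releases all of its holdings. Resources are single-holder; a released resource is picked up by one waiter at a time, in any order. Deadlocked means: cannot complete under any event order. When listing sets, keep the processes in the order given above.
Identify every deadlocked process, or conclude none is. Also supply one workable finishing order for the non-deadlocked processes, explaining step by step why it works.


The deadlocked set is empty.
Key observation: the waits form no ring: some process can always run, and its releases unblock the others one by one.
One completion order for the rest: P5, P8, P7, P4, P1, P2, P9, P6.
Walking it through:
  P5 waits on nothing -> runs at once and releases lock-d and lock-t
  P8 waits on lock-d — all released -> runs and releases lock-r and lock-b
  P7 waits on lock-r — all released -> runs and releases lock-l and lock-f
  P4 waits on lock-l — all released -> runs and releases lock-j
  P1 waits on lock-l and lock-d — all released -> runs and releases lock-h and lock-e
  P2 waits on lock-l — all released -> runs and releases lock-m
  P9 waits on lock-m and lock-j — all released -> runs and releases lock-c
  P6 waits on lock-e — all released -> runs and releases lock-q and lock-i
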